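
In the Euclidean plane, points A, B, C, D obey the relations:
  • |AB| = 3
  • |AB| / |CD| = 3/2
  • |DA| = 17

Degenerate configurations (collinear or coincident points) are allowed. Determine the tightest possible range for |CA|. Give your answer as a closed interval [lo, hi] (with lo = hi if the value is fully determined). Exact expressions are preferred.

|CA| ∈ [15, 19]  (≈ [15.0000, 19.0000])

|AB| ∈ {3}
|AD| ∈ {17}
|CD| ∈ {2}
|BD| ∈ [14, 20]
|AC| ∈ [15, 19]
|BC| ∈ [12, 22]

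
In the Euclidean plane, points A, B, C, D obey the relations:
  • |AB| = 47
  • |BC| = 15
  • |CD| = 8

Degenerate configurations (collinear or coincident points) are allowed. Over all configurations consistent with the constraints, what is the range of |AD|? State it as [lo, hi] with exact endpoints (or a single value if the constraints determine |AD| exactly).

|AD| ∈ [24, 70]  (≈ [24.0000, 70.0000])

|AB| ∈ {47}
|BC| ∈ {15}
|CD| ∈ {8}
|AC| ∈ [32, 62]
|BD| ∈ [7, 23]
|AD| ∈ [24, 70]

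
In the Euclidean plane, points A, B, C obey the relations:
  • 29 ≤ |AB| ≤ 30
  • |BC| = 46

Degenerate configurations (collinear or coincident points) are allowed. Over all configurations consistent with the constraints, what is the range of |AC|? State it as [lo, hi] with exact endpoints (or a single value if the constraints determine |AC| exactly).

|AC| ∈ [16, 76]  (≈ [16.0000, 76.0000])

|AB| ∈ [29, 30]
|BC| ∈ {46}
|AC| ∈ [16, 76]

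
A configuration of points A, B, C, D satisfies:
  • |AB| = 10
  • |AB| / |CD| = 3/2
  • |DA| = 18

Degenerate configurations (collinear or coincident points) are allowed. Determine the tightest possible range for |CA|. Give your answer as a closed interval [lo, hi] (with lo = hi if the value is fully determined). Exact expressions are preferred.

|AB| ∈ {10}
|AD| ∈ {18}
|CD| ∈ {20/3}
|BD| ∈ [8, 28]
|AC| ∈ [34/3, 74/3]
|BC| ∈ [4/3, 104/3]

|CA| ∈ [34/3, 74/3]  (≈ [11.3333, 24.6667])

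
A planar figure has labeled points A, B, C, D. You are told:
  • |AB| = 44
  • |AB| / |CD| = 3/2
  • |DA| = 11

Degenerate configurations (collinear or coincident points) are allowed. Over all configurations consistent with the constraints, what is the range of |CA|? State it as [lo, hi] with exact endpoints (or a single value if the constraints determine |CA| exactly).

|AB| ∈ {44}
|AD| ∈ {11}
|CD| ∈ {88/3}
|BD| ∈ [33, 55]
|AC| ∈ [55/3, 121/3]
|BC| ∈ [11/3, 253/3]

|CA| ∈ [55/3, 121/3]  (≈ [18.3333, 40.3333])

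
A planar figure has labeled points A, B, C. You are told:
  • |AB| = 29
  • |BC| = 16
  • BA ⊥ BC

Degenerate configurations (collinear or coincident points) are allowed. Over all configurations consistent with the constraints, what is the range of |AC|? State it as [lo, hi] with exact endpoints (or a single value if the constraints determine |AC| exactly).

|AB| ∈ {29}
|BC| ∈ {16}
|AC| ∈ {√(1097)}

|AC| = √(1097)  (≈ 33.1210)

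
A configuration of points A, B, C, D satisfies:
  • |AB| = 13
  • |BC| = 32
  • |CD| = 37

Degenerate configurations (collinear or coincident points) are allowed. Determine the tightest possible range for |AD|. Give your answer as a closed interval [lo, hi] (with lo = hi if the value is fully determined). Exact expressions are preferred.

|AB| ∈ {13}
|BC| ∈ {32}
|CD| ∈ {37}
|AC| ∈ [19, 45]
|BD| ∈ [5, 69]
|AD| ∈ [0, 82]

|AD| ∈ [0, 82]  (≈ [0.0000, 82.0000])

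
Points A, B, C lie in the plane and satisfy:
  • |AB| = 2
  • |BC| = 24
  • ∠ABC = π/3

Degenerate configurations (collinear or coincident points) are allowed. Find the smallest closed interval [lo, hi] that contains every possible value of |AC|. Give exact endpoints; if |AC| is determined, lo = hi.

|AC| = 2·√(133)  (≈ 23.0651)

|AB| ∈ {2}
|BC| ∈ {24}
|AC| ∈ {2·√(133)}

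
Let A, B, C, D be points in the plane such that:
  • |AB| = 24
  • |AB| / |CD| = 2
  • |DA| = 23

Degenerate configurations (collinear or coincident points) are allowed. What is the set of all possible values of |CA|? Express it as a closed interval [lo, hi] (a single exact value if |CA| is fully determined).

|AB| ∈ {24}
|AD| ∈ {23}
|CD| ∈ {12}
|BD| ∈ [1, 47]
|AC| ∈ [11, 35]
|BC| ∈ [0, 59]

|CA| ∈ [11, 35]  (≈ [11.0000, 35.0000])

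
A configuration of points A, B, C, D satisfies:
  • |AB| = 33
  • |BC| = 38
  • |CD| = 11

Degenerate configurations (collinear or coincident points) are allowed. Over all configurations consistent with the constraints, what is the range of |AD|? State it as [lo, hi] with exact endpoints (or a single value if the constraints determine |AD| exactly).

|AB| ∈ {33}
|BC| ∈ {38}
|CD| ∈ {11}
|AC| ∈ [5, 71]
|BD| ∈ [27, 49]
|AD| ∈ [0, 82]

|AD| ∈ [0, 82]  (≈ [0.0000, 82.0000])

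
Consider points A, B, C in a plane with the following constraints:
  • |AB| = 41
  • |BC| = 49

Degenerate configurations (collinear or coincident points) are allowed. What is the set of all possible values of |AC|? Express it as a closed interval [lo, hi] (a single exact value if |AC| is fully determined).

|AB| ∈ {41}
|BC| ∈ {49}
|AC| ∈ [8, 90]

|AC| ∈ [8, 90]  (≈ [8.0000, 90.0000])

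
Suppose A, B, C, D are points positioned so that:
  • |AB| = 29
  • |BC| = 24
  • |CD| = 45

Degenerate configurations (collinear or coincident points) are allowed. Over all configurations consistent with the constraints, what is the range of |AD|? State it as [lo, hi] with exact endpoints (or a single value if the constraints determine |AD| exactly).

|AB| ∈ {29}
|BC| ∈ {24}
|CD| ∈ {45}
|AC| ∈ [5, 53]
|BD| ∈ [21, 69]
|AD| ∈ [0, 98]

|AD| ∈ [0, 98]  (≈ [0.0000, 98.0000])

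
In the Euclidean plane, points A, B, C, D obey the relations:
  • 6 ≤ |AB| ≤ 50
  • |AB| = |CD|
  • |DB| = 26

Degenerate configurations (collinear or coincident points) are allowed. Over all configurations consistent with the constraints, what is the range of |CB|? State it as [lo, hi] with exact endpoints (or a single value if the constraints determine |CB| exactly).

|CB| ∈ [0, 76]  (≈ [0.0000, 76.0000])

|AB| ∈ [6, 50]
|BD| ∈ {26}
|CD| ∈ [6, 50]
|AD| ∈ [0, 76]
|BC| ∈ [0, 76]
|AC| ∈ [0, 126]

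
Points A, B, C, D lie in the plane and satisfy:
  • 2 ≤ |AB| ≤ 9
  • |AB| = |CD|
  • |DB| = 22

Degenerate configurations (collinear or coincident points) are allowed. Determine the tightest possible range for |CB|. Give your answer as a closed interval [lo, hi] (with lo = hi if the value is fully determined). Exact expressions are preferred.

|CB| ∈ [13, 31]  (≈ [13.0000, 31.0000])

|AB| ∈ [2, 9]
|BD| ∈ {22}
|CD| ∈ [2, 9]
|AD| ∈ [13, 31]
|BC| ∈ [13, 31]
|AC| ∈ [4, 40]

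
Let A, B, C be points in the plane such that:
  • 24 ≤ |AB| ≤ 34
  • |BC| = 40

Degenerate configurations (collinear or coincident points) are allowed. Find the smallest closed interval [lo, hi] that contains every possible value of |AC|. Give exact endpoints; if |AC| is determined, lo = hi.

|AC| ∈ [6, 74]  (≈ [6.0000, 74.0000])

|AB| ∈ [24, 34]
|BC| ∈ {40}
|AC| ∈ [6, 74]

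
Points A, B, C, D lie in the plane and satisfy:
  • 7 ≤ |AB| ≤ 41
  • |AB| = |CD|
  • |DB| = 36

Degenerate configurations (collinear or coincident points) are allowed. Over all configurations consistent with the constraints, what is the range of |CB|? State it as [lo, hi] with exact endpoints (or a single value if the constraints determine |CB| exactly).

|CB| ∈ [0, 77]  (≈ [0.0000, 77.0000])

|AB| ∈ [7, 41]
|BD| ∈ {36}
|CD| ∈ [7, 41]
|AD| ∈ [0, 77]
|BC| ∈ [0, 77]
|AC| ∈ [0, 118]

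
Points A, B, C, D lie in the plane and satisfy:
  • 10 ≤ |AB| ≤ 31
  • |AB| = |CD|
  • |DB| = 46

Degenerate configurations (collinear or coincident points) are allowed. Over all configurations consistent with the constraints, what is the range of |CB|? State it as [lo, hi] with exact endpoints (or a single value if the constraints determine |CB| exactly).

|CB| ∈ [15, 77]  (≈ [15.0000, 77.0000])

|AB| ∈ [10, 31]
|BD| ∈ {46}
|CD| ∈ [10, 31]
|AD| ∈ [15, 77]
|BC| ∈ [15, 77]
|AC| ∈ [0, 108]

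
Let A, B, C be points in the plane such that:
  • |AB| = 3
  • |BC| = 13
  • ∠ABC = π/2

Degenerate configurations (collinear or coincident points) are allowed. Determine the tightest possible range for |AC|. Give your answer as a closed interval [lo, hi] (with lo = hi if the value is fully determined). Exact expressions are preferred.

|AB| ∈ {3}
|BC| ∈ {13}
|AC| ∈ {√(178)}

|AC| = √(178)  (≈ 13.3417)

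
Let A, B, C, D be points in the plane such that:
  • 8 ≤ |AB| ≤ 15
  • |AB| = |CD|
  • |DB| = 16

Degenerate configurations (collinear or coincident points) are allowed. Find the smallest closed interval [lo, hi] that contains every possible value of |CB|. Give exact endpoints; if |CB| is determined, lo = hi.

|AB| ∈ [8, 15]
|BD| ∈ {16}
|CD| ∈ [8, 15]
|AD| ∈ [1, 31]
|BC| ∈ [1, 31]
|AC| ∈ [0, 46]

|CB| ∈ [1, 31]  (≈ [1.0000, 31.0000])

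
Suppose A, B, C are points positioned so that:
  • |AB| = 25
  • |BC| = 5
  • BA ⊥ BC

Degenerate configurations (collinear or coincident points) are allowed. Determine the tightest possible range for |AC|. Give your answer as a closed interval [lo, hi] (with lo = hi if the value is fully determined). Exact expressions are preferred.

|AC| = 5·√(26)  (≈ 25.4951)

|AB| ∈ {25}
|BC| ∈ {5}
|AC| ∈ {5·√(26)}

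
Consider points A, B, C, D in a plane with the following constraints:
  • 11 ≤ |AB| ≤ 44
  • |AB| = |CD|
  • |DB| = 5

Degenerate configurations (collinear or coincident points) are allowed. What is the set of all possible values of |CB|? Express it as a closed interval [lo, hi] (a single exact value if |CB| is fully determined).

|CB| ∈ [6, 49]  (≈ [6.0000, 49.0000])

|AB| ∈ [11, 44]
|BD| ∈ {5}
|CD| ∈ [11, 44]
|AD| ∈ [6, 49]
|BC| ∈ [6, 49]
|AC| ∈ [0, 93]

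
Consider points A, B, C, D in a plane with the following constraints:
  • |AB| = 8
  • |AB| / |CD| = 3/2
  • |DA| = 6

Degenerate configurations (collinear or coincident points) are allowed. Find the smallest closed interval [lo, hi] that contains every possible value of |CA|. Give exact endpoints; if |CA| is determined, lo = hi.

|AB| ∈ {8}
|AD| ∈ {6}
|CD| ∈ {16/3}
|BD| ∈ [2, 14]
|AC| ∈ [2/3, 34/3]
|BC| ∈ [0, 58/3]

|CA| ∈ [2/3, 34/3]  (≈ [0.6667, 11.3333])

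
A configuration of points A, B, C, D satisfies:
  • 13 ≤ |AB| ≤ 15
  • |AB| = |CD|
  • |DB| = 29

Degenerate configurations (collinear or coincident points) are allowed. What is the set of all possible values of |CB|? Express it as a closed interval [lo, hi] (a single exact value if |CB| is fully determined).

|AB| ∈ [13, 15]
|BD| ∈ {29}
|CD| ∈ [13, 15]
|AD| ∈ [14, 44]
|BC| ∈ [14, 44]
|AC| ∈ [0, 59]

|CB| ∈ [14, 44]  (≈ [14.0000, 44.0000])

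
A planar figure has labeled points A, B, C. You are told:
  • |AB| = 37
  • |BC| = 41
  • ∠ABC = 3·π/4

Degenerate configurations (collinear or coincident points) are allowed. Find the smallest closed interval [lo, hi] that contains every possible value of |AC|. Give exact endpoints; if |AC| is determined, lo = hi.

|AB| ∈ {37}
|BC| ∈ {41}
|AC| ∈ {√(1517·√(2) + 3050)}

|AC| = √(1517·√(2) + 3050)  (≈ 72.0789)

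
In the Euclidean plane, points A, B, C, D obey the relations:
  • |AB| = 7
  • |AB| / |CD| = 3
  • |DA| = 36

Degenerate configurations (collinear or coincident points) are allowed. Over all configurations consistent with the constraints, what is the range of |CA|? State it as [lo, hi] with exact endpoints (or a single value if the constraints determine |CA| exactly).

|CA| ∈ [101/3, 115/3]  (≈ [33.6667, 38.3333])

|AB| ∈ {7}
|AD| ∈ {36}
|CD| ∈ {7/3}
|BD| ∈ [29, 43]
|AC| ∈ [101/3, 115/3]
|BC| ∈ [80/3, 136/3]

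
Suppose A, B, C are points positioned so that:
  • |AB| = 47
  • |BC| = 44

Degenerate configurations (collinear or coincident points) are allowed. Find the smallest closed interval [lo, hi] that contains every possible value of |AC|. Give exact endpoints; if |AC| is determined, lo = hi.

|AC| ∈ [3, 91]  (≈ [3.0000, 91.0000])

|AB| ∈ {47}
|BC| ∈ {44}
|AC| ∈ [3, 91]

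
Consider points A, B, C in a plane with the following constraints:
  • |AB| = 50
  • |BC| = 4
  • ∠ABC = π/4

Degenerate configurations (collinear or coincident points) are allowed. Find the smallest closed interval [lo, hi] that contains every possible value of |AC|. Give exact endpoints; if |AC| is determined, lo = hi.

|AC| = 2·√(629 - 50·√(2))  (≈ 47.2563)

|AB| ∈ {50}
|BC| ∈ {4}
|AC| ∈ {2·√(629 - 50·√(2))}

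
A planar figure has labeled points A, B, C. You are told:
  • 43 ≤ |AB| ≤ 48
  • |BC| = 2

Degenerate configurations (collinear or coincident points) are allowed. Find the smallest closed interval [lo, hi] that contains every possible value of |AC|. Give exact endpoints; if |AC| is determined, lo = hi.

|AB| ∈ [43, 48]
|BC| ∈ {2}
|AC| ∈ [41, 50]

|AC| ∈ [41, 50]  (≈ [41.0000, 50.0000])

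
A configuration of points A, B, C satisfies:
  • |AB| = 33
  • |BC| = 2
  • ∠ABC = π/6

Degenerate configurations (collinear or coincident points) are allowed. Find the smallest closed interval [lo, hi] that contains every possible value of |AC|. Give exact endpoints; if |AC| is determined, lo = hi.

|AC| = √(1093 - 66·√(3))  (≈ 31.2839)

|AB| ∈ {33}
|BC| ∈ {2}
|AC| ∈ {√(1093 - 66·√(3))}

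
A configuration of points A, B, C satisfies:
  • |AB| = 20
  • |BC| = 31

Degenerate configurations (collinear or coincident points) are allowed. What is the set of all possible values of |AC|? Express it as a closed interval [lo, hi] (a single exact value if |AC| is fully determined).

|AB| ∈ {20}
|BC| ∈ {31}
|AC| ∈ [11, 51]

|AC| ∈ [11, 51]  (≈ [11.0000, 51.0000])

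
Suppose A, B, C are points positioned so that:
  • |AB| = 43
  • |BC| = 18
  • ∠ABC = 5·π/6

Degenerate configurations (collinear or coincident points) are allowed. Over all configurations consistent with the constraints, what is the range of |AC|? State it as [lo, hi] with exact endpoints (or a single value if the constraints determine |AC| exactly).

|AB| ∈ {43}
|BC| ∈ {18}
|AC| ∈ {√(774·√(3) + 2173)}

|AC| = √(774·√(3) + 2173)  (≈ 59.2757)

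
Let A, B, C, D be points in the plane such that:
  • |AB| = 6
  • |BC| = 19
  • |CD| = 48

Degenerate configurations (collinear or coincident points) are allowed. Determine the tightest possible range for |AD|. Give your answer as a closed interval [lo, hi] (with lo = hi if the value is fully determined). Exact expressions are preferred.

|AB| ∈ {6}
|BC| ∈ {19}
|CD| ∈ {48}
|AC| ∈ [13, 25]
|BD| ∈ [29, 67]
|AD| ∈ [23, 73]

|AD| ∈ [23, 73]  (≈ [23.0000, 73.0000])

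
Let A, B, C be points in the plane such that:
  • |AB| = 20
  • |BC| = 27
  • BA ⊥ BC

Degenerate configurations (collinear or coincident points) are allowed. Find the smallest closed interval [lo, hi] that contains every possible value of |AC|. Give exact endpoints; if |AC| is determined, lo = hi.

|AB| ∈ {20}
|BC| ∈ {27}
|AC| ∈ {√(1129)}

|AC| = √(1129)  (≈ 33.6006)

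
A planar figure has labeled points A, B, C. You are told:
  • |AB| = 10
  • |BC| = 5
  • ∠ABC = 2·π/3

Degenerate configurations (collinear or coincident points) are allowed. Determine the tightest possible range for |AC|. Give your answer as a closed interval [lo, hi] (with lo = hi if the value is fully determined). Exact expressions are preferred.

|AB| ∈ {10}
|BC| ∈ {5}
|AC| ∈ {5·√(7)}

|AC| = 5·√(7)  (≈ 13.2288)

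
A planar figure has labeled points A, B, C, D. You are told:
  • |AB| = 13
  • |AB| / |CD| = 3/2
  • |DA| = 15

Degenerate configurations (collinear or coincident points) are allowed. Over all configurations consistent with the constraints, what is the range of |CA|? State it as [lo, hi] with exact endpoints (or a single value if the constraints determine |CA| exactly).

|AB| ∈ {13}
|AD| ∈ {15}
|CD| ∈ {26/3}
|BD| ∈ [2, 28]
|AC| ∈ [19/3, 71/3]
|BC| ∈ [0, 110/3]

|CA| ∈ [19/3, 71/3]  (≈ [6.3333, 23.6667])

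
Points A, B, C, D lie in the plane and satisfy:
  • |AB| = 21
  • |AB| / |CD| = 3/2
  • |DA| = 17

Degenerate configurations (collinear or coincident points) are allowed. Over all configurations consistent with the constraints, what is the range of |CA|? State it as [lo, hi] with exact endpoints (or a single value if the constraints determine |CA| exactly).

|CA| ∈ [3, 31]  (≈ [3.0000, 31.0000])

|AB| ∈ {21}
|AD| ∈ {17}
|CD| ∈ {14}
|BD| ∈ [4, 38]
|AC| ∈ [3, 31]
|BC| ∈ [0, 52]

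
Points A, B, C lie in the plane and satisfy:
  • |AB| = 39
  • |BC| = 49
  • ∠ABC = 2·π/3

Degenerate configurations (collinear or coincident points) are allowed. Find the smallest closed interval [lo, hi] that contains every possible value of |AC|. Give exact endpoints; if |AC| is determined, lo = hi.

|AC| = √(5833)  (≈ 76.3741)

|AB| ∈ {39}
|BC| ∈ {49}
|AC| ∈ {√(5833)}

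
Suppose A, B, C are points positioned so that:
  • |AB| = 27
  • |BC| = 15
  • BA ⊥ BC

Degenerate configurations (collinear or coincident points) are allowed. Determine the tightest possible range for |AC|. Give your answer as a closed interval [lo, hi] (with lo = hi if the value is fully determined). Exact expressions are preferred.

|AB| ∈ {27}
|BC| ∈ {15}
|AC| ∈ {3·√(106)}

|AC| = 3·√(106)  (≈ 30.8869)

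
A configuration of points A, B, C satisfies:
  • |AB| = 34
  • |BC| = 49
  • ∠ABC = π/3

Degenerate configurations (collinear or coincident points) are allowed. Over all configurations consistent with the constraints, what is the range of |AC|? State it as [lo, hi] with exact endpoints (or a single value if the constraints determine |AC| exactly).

|AC| = √(1891)  (≈ 43.4856)

|AB| ∈ {34}
|BC| ∈ {49}
|AC| ∈ {√(1891)}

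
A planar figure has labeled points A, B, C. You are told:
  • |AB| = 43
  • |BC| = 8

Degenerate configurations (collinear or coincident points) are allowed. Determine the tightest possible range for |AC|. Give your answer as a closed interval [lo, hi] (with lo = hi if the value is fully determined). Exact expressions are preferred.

|AC| ∈ [35, 51]  (≈ [35.0000, 51.0000])

|AB| ∈ {43}
|BC| ∈ {8}
|AC| ∈ [35, 51]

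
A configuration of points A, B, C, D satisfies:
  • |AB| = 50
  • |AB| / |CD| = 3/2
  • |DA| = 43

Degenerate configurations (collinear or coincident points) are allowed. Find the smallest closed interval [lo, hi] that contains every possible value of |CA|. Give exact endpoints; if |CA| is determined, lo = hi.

|AB| ∈ {50}
|AD| ∈ {43}
|CD| ∈ {100/3}
|BD| ∈ [7, 93]
|AC| ∈ [29/3, 229/3]
|BC| ∈ [0, 379/3]

|CA| ∈ [29/3, 229/3]  (≈ [9.6667, 76.3333])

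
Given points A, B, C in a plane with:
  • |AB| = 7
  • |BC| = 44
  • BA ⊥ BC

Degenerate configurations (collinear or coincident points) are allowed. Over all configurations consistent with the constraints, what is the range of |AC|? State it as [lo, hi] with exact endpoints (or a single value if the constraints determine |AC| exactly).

|AB| ∈ {7}
|BC| ∈ {44}
|AC| ∈ {√(1985)}

|AC| = √(1985)  (≈ 44.5533)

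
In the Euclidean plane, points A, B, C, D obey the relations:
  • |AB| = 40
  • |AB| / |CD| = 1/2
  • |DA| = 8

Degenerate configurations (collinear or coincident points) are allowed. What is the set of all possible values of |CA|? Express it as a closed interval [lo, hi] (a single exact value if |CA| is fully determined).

|AB| ∈ {40}
|AD| ∈ {8}
|CD| ∈ {80}
|BD| ∈ [32, 48]
|AC| ∈ [72, 88]
|BC| ∈ [32, 128]

|CA| ∈ [72, 88]  (≈ [72.0000, 88.0000])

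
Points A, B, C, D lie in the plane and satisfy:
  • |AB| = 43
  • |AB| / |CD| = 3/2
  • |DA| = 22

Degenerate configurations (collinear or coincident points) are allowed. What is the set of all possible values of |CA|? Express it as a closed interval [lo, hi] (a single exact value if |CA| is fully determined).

|CA| ∈ [20/3, 152/3]  (≈ [6.6667, 50.6667])

|AB| ∈ {43}
|AD| ∈ {22}
|CD| ∈ {86/3}
|BD| ∈ [21, 65]
|AC| ∈ [20/3, 152/3]
|BC| ∈ [0, 281/3]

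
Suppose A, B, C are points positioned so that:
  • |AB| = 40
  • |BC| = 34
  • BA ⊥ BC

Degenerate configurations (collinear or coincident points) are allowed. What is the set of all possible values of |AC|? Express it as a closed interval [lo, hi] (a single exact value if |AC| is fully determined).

|AB| ∈ {40}
|BC| ∈ {34}
|AC| ∈ {2·√(689)}

|AC| = 2·√(689)  (≈ 52.4976)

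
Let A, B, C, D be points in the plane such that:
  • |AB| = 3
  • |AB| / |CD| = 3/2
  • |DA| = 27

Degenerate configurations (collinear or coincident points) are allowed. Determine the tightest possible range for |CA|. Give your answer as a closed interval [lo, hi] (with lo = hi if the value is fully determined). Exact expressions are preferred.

|CA| ∈ [25, 29]  (≈ [25.0000, 29.0000])

|AB| ∈ {3}
|AD| ∈ {27}
|CD| ∈ {2}
|BD| ∈ [24, 30]
|AC| ∈ [25, 29]
|BC| ∈ [22, 32]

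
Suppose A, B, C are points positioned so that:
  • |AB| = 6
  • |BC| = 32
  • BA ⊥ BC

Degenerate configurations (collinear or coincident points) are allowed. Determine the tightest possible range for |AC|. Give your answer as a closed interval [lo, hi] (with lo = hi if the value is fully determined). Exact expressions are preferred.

|AB| ∈ {6}
|BC| ∈ {32}
|AC| ∈ {2·√(265)}

|AC| = 2·√(265)  (≈ 32.5576)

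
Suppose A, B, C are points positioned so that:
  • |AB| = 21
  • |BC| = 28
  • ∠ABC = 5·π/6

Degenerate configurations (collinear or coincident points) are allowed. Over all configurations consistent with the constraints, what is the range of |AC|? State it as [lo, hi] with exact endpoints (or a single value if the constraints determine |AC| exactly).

|AB| ∈ {21}
|BC| ∈ {28}
|AC| ∈ {7·√(12·√(3) + 25)}

|AC| = 7·√(12·√(3) + 25)  (≈ 47.3650)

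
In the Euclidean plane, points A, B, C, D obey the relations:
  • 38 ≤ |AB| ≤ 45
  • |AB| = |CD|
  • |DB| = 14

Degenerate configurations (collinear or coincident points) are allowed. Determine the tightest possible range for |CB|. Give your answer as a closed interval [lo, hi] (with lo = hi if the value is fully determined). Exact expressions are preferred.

|CB| ∈ [24, 59]  (≈ [24.0000, 59.0000])

|AB| ∈ [38, 45]
|BD| ∈ {14}
|CD| ∈ [38, 45]
|AD| ∈ [24, 59]
|BC| ∈ [24, 59]
|AC| ∈ [0, 104]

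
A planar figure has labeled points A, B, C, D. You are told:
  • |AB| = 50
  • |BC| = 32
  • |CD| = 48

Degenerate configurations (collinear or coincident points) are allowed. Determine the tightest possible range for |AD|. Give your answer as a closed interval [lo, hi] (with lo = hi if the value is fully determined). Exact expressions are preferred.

|AB| ∈ {50}
|BC| ∈ {32}
|CD| ∈ {48}
|AC| ∈ [18, 82]
|BD| ∈ [16, 80]
|AD| ∈ [0, 130]

|AD| ∈ [0, 130]  (≈ [0.0000, 130.0000])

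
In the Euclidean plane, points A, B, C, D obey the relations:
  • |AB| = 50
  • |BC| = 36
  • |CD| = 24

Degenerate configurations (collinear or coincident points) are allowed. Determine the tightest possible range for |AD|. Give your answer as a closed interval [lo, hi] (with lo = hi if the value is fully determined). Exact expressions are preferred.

|AB| ∈ {50}
|BC| ∈ {36}
|CD| ∈ {24}
|AC| ∈ [14, 86]
|BD| ∈ [12, 60]
|AD| ∈ [0, 110]

|AD| ∈ [0, 110]  (≈ [0.0000, 110.0000])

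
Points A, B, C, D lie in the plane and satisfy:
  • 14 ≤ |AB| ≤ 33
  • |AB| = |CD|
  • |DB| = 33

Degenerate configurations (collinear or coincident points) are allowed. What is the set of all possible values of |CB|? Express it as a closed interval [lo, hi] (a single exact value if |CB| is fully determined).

|AB| ∈ [14, 33]
|BD| ∈ {33}
|CD| ∈ [14, 33]
|AD| ∈ [0, 66]
|BC| ∈ [0, 66]
|AC| ∈ [0, 99]

|CB| ∈ [0, 66]  (≈ [0.0000, 66.0000])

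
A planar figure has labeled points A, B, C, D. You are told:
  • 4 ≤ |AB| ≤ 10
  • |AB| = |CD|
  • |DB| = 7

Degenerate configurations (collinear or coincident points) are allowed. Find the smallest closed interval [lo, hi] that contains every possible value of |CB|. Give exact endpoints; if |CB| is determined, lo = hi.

|CB| ∈ [0, 17]  (≈ [0.0000, 17.0000])

|AB| ∈ [4, 10]
|BD| ∈ {7}
|CD| ∈ [4, 10]
|AD| ∈ [0, 17]
|BC| ∈ [0, 17]
|AC| ∈ [0, 27]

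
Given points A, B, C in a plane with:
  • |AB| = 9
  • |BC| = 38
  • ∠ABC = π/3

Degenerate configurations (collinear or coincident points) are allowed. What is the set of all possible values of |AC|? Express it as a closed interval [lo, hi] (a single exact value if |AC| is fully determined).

|AB| ∈ {9}
|BC| ∈ {38}
|AC| ∈ {13·√(7)}

|AC| = 13·√(7)  (≈ 34.3948)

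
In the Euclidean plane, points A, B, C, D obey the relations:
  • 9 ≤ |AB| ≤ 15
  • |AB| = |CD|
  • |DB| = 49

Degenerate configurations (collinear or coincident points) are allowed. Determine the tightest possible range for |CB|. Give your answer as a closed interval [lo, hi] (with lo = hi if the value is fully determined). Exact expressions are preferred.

|AB| ∈ [9, 15]
|BD| ∈ {49}
|CD| ∈ [9, 15]
|AD| ∈ [34, 64]
|BC| ∈ [34, 64]
|AC| ∈ [19, 79]

|CB| ∈ [34, 64]  (≈ [34.0000, 64.0000])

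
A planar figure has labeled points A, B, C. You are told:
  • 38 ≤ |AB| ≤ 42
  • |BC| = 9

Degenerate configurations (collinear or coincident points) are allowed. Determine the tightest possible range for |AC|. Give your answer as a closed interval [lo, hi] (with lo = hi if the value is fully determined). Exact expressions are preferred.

|AB| ∈ [38, 42]
|BC| ∈ {9}
|AC| ∈ [29, 51]

|AC| ∈ [29, 51]  (≈ [29.0000, 51.0000])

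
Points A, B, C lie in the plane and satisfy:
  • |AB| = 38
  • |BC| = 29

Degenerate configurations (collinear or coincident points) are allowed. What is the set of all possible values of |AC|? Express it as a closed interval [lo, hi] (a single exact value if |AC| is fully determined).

|AC| ∈ [9, 67]  (≈ [9.0000, 67.0000])

|AB| ∈ {38}
|BC| ∈ {29}
|AC| ∈ [9, 67]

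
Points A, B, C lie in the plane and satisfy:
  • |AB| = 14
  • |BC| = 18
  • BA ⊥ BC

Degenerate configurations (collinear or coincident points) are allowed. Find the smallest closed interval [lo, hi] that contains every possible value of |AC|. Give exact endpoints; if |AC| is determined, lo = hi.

|AB| ∈ {14}
|BC| ∈ {18}
|AC| ∈ {2·√(130)}

|AC| = 2·√(130)  (≈ 22.8035)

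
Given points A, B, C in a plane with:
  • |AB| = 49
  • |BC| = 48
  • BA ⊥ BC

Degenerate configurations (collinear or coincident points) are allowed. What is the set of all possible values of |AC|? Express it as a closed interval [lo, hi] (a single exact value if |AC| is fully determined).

|AB| ∈ {49}
|BC| ∈ {48}
|AC| ∈ {√(4705)}

|AC| = √(4705)  (≈ 68.5930)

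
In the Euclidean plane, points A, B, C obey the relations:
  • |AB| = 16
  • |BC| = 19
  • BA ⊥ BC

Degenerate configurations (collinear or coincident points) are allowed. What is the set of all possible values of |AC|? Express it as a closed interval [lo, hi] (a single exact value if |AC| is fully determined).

|AB| ∈ {16}
|BC| ∈ {19}
|AC| ∈ {√(617)}

|AC| = √(617)  (≈ 24.8395)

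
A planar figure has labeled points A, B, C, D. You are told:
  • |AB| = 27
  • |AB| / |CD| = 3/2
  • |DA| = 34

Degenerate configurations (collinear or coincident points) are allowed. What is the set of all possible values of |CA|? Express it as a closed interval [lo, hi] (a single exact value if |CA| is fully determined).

|AB| ∈ {27}
|AD| ∈ {34}
|CD| ∈ {18}
|BD| ∈ [7, 61]
|AC| ∈ [16, 52]
|BC| ∈ [0, 79]

|CA| ∈ [16, 52]  (≈ [16.0000, 52.0000])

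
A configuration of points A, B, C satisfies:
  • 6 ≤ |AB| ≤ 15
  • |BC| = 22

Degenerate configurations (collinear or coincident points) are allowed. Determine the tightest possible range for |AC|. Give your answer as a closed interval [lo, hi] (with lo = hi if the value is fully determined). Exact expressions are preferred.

|AC| ∈ [7, 37]  (≈ [7.0000, 37.0000])

|AB| ∈ [6, 15]
|BC| ∈ {22}
|AC| ∈ [7, 37]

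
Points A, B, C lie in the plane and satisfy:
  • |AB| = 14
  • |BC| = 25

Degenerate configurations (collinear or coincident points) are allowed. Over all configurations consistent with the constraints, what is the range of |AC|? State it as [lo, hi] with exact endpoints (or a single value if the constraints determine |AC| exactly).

|AB| ∈ {14}
|BC| ∈ {25}
|AC| ∈ [11, 39]

|AC| ∈ [11, 39]  (≈ [11.0000, 39.0000])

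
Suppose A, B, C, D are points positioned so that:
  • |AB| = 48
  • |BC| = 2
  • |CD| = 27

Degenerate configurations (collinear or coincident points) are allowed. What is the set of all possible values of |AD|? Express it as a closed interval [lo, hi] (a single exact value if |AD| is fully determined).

|AB| ∈ {48}
|BC| ∈ {2}
|CD| ∈ {27}
|AC| ∈ [46, 50]
|BD| ∈ [25, 29]
|AD| ∈ [19, 77]

|AD| ∈ [19, 77]  (≈ [19.0000, 77.0000])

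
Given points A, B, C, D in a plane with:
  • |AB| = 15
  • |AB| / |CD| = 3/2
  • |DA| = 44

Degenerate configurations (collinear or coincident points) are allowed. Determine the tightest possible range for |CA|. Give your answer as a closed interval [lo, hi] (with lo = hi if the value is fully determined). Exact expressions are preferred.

|CA| ∈ [34, 54]  (≈ [34.0000, 54.0000])

|AB| ∈ {15}
|AD| ∈ {44}
|CD| ∈ {10}
|BD| ∈ [29, 59]
|AC| ∈ [34, 54]
|BC| ∈ [19, 69]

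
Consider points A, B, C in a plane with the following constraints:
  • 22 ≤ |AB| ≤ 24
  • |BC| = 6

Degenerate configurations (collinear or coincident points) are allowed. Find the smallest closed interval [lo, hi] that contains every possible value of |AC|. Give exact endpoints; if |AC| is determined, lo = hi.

|AC| ∈ [16, 30]  (≈ [16.0000, 30.0000])

|AB| ∈ [22, 24]
|BC| ∈ {6}
|AC| ∈ [16, 30]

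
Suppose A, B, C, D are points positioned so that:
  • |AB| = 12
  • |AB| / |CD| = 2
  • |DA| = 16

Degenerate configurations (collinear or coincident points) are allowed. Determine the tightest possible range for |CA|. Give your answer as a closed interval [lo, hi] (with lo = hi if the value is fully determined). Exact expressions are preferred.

|CA| ∈ [10, 22]  (≈ [10.0000, 22.0000])

|AB| ∈ {12}
|AD| ∈ {16}
|CD| ∈ {6}
|BD| ∈ [4, 28]
|AC| ∈ [10, 22]
|BC| ∈ [0, 34]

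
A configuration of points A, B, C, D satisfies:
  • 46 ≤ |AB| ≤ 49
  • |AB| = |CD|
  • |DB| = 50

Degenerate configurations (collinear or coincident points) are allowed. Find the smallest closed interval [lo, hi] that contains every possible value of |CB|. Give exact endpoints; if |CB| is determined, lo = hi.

|AB| ∈ [46, 49]
|BD| ∈ {50}
|CD| ∈ [46, 49]
|AD| ∈ [1, 99]
|BC| ∈ [1, 99]
|AC| ∈ [0, 148]

|CB| ∈ [1, 99]  (≈ [1.0000, 99.0000])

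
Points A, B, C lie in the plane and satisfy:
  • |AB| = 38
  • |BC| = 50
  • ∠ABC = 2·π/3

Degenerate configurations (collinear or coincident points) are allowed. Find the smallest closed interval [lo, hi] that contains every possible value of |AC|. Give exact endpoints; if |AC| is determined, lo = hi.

|AC| = 2·√(1461)  (≈ 76.4461)

|AB| ∈ {38}
|BC| ∈ {50}
|AC| ∈ {2·√(1461)}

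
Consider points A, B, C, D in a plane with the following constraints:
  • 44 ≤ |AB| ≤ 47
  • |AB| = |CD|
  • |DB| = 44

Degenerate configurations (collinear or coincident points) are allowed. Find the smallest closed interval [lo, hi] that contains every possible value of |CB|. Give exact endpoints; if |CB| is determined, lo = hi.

|AB| ∈ [44, 47]
|BD| ∈ {44}
|CD| ∈ [44, 47]
|AD| ∈ [0, 91]
|BC| ∈ [0, 91]
|AC| ∈ [0, 138]

|CB| ∈ [0, 91]  (≈ [0.0000, 91.0000])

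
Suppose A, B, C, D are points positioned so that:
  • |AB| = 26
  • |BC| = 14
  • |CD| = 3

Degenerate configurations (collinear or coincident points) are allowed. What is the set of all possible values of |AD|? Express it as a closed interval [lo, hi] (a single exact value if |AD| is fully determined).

|AB| ∈ {26}
|BC| ∈ {14}
|CD| ∈ {3}
|AC| ∈ [12, 40]
|BD| ∈ [11, 17]
|AD| ∈ [9, 43]

|AD| ∈ [9, 43]  (≈ [9.0000, 43.0000])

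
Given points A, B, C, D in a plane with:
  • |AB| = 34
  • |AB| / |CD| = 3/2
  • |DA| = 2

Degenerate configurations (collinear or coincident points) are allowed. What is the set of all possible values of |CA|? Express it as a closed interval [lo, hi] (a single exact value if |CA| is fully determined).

|CA| ∈ [62/3, 74/3]  (≈ [20.6667, 24.6667])

|AB| ∈ {34}
|AD| ∈ {2}
|CD| ∈ {68/3}
|BD| ∈ [32, 36]
|AC| ∈ [62/3, 74/3]
|BC| ∈ [28/3, 176/3]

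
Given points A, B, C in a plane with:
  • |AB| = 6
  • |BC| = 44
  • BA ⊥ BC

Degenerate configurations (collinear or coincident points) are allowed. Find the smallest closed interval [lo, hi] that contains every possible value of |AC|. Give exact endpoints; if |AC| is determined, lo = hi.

|AB| ∈ {6}
|BC| ∈ {44}
|AC| ∈ {2·√(493)}

|AC| = 2·√(493)  (≈ 44.4072)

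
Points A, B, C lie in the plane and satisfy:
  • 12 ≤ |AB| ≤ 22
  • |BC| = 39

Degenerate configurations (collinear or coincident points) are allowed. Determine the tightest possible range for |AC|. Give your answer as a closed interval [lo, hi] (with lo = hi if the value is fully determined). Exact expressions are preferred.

|AB| ∈ [12, 22]
|BC| ∈ {39}
|AC| ∈ [17, 61]

|AC| ∈ [17, 61]  (≈ [17.0000, 61.0000])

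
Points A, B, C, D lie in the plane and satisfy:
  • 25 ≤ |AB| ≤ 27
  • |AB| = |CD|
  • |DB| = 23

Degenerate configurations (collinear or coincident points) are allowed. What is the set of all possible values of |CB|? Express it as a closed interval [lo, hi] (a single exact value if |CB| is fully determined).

|CB| ∈ [2, 50]  (≈ [2.0000, 50.0000])

|AB| ∈ [25, 27]
|BD| ∈ {23}
|CD| ∈ [25, 27]
|AD| ∈ [2, 50]
|BC| ∈ [2, 50]
|AC| ∈ [0, 77]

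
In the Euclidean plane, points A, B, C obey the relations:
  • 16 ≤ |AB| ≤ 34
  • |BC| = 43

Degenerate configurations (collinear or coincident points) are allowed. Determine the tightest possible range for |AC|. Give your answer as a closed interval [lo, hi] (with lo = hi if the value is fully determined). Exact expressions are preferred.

|AC| ∈ [9, 77]  (≈ [9.0000, 77.0000])

|AB| ∈ [16, 34]
|BC| ∈ {43}
|AC| ∈ [9, 77]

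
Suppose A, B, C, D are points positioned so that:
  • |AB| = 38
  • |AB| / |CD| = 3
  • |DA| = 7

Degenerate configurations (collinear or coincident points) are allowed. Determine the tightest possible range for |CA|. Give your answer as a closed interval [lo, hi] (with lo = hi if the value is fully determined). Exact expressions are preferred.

|AB| ∈ {38}
|AD| ∈ {7}
|CD| ∈ {38/3}
|BD| ∈ [31, 45]
|AC| ∈ [17/3, 59/3]
|BC| ∈ [55/3, 173/3]

|CA| ∈ [17/3, 59/3]  (≈ [5.6667, 19.6667])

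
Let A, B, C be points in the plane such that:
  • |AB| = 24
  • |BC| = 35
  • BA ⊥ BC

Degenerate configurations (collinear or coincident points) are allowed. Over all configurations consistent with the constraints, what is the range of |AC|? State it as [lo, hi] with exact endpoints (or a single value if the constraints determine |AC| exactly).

|AB| ∈ {24}
|BC| ∈ {35}
|AC| ∈ {√(1801)}

|AC| = √(1801)  (≈ 42.4382)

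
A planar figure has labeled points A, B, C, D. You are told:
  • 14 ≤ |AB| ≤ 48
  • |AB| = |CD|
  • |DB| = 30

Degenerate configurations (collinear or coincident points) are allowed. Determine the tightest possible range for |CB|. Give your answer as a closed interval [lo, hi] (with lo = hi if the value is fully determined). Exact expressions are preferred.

|AB| ∈ [14, 48]
|BD| ∈ {30}
|CD| ∈ [14, 48]
|AD| ∈ [0, 78]
|BC| ∈ [0, 78]
|AC| ∈ [0, 126]

|CB| ∈ [0, 78]  (≈ [0.0000, 78.0000])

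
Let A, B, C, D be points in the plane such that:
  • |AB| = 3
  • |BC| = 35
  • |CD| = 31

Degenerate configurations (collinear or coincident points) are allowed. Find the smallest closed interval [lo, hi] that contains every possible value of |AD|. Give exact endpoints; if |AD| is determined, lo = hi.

|AB| ∈ {3}
|BC| ∈ {35}
|CD| ∈ {31}
|AC| ∈ [32, 38]
|BD| ∈ [4, 66]
|AD| ∈ [1, 69]

|AD| ∈ [1, 69]  (≈ [1.0000, 69.0000])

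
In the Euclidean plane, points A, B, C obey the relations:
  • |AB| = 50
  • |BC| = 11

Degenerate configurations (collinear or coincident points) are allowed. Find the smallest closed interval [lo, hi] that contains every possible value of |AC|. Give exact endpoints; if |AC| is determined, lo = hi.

|AB| ∈ {50}
|BC| ∈ {11}
|AC| ∈ [39, 61]

|AC| ∈ [39, 61]  (≈ [39.0000, 61.0000])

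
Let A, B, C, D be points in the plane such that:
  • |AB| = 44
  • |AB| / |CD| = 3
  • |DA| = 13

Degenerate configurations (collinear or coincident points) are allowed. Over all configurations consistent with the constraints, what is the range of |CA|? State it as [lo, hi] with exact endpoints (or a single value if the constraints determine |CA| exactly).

|CA| ∈ [5/3, 83/3]  (≈ [1.6667, 27.6667])

|AB| ∈ {44}
|AD| ∈ {13}
|CD| ∈ {44/3}
|BD| ∈ [31, 57]
|AC| ∈ [5/3, 83/3]
|BC| ∈ [49/3, 215/3]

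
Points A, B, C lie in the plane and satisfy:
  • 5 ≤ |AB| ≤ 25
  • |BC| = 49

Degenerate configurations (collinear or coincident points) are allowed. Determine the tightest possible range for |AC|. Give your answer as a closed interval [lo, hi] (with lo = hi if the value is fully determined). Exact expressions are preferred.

|AB| ∈ [5, 25]
|BC| ∈ {49}
|AC| ∈ [24, 74]

|AC| ∈ [24, 74]  (≈ [24.0000, 74.0000])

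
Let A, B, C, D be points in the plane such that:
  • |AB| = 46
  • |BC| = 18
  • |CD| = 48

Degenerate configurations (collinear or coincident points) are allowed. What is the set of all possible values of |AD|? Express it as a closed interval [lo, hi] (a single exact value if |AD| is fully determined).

|AB| ∈ {46}
|BC| ∈ {18}
|CD| ∈ {48}
|AC| ∈ [28, 64]
|BD| ∈ [30, 66]
|AD| ∈ [0, 112]

|AD| ∈ [0, 112]  (≈ [0.0000, 112.0000])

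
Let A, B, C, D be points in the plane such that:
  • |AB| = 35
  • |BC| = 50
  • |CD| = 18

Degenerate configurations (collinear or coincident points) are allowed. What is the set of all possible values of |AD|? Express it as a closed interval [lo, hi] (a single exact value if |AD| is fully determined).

|AB| ∈ {35}
|BC| ∈ {50}
|CD| ∈ {18}
|AC| ∈ [15, 85]
|BD| ∈ [32, 68]
|AD| ∈ [0, 103]

|AD| ∈ [0, 103]  (≈ [0.0000, 103.0000])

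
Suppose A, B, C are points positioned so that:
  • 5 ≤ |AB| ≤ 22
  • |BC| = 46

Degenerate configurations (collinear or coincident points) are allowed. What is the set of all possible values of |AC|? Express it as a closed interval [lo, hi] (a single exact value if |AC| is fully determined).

|AB| ∈ [5, 22]
|BC| ∈ {46}
|AC| ∈ [24, 68]

|AC| ∈ [24, 68]  (≈ [24.0000, 68.0000])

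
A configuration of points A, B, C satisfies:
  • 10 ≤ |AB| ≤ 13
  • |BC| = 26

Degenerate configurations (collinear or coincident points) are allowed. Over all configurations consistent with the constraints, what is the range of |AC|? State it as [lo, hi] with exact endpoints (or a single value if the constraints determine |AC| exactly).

|AC| ∈ [13, 39]  (≈ [13.0000, 39.0000])

|AB| ∈ [10, 13]
|BC| ∈ {26}
|AC| ∈ [13, 39]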